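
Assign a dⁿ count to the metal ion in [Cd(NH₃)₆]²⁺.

Ligand charges: ammonia is neutral. With an overall charge of +2 the cadmium centre must be in the +2 oxidation state.
Cd sits in group 12, so the d-electron count is 12 − 2 = 10.

d¹⁰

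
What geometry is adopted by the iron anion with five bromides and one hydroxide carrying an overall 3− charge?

octahedral

Summing ligand charges against the −3 overall charge gives an oxidation state of +3 for iron.
Group 8 minus oxidation state 3 gives a d⁵ configuration.
Coordination number: 6.
Six donors around a single metal centre give an octahedral coordination sphere.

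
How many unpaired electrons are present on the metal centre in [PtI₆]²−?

Ligand charges: each iodide is −1. With an overall charge of −2 the platinum centre must be in the +4 oxidation state.
Group 10 minus oxidation state 4 gives a d⁶ configuration.
The spin state decides the count: a 5d ion has a large Δₒ and is invariably low-spin.
An octahedral low-spin d⁶ ion is t₂g⁶e_g⁰, giving 0 unpaired electrons.

0 unpaired electrons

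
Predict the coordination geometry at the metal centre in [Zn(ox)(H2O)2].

tetrahedral

Summing ligand charges against the 0 overall charge gives an oxidation state of +2 for zinc.
Zinc is a group-12 element; Zn(II) is therefore d¹⁰.
Counting donor atoms: 1×oxalate (bidentate) → 2 donors; 2×water (monodentate) → 2 donors. Coordination number = 4.
A d¹⁰ ion has no crystal-field stabilisation preference between square planar and tetrahedral, so four ligands adopt the sterically favoured tetrahedral geometry.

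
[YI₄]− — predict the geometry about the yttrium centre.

Summing ligand charges against the −1 overall charge gives an oxidation state of +3 for yttrium.
Yttrium is a group-3 element; Y(III) is therefore d⁰.
Coordination number: 4.
A d⁰ ion has no crystal-field stabilisation preference between square planar and tetrahedral, so four ligands adopt the sterically favoured tetrahedral geometry.

tetrahedral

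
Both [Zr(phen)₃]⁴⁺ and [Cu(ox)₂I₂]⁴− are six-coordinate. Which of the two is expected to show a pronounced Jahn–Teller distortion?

[Zr(phen)₃]⁴⁺: 1,10-phenanthroline is neutral; balancing the +4 overall charge requires Zr(IV). Zirconium is a group-4 element; Zr(IV) is therefore d⁰. The d⁰ configuration leaves the e_g set evenly filled (or empty) — no strong Jahn–Teller driving force.
[Cu(ox)₂I₂]⁴−: Ligand charges: each oxalate is −2; each iodide is −1. With an overall charge of −4 the copper centre must be in the +2 oxidation state. Cu sits in group 11, so the d-electron count is 11 − 2 = 9. The t₂g⁶e_g³ configuration has an unevenly filled e_g set; the Jahn–Teller theorem predicts a tetragonal distortion (typically axial elongation) to lift the degeneracy.

[Cu(ox)₂I₂]⁴−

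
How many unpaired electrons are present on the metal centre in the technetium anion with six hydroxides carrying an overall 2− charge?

Ligand charges: each hydroxide is −1. With an overall charge of −2 the technetium centre must be in the +4 oxidation state.
Technetium is a group-7 element; Tc(IV) is therefore d³.
In an octahedral field the d³ configuration is t₂g³e_g⁰ (only one arrangement possible), giving 3 unpaired electrons.

3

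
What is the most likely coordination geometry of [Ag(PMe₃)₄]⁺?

Ligand charges: trimethylphosphine is neutral. With an overall charge of +1 the silver centre must be in the +1 oxidation state.
Group 11 minus oxidation state 1 gives a d¹⁰ configuration.
With 4 monodentate ligands the coordination number is 4.
A d¹⁰ ion has no crystal-field stabilisation preference between square planar and tetrahedral, so four ligands adopt the sterically favoured tetrahedral geometry.

tetrahedral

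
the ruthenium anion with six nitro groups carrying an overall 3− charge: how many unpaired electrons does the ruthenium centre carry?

1

Summing ligand charges against the −3 overall charge gives an oxidation state of +3 for ruthenium.
Group 8 minus oxidation state 3 gives a d⁵ configuration.
The spin state decides the count: a 4d ion has a large Δₒ and is invariably low-spin.
An octahedral low-spin d⁵ ion is t₂g⁵e_g⁰, giving 1 unpaired electron.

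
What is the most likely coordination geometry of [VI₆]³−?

Ligand charges: each iodide is −1. With an overall charge of −3 the vanadium centre must be in the +3 oxidation state.
Vanadium is a group-5 element; V(III) is therefore d².
Coordination number: 6.
Six donors around a single metal centre give an octahedral coordination sphere.

octahedral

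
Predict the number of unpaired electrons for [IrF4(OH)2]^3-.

0

Ligand charges: each fluoride is −1; each hydroxide is −1. With an overall charge of −3 the iridium centre must be in the +3 oxidation state.
Group 9 minus oxidation state 3 gives a d⁶ configuration.
The spin state decides the count: a 5d ion has a large Δₒ and is invariably low-spin.
An octahedral low-spin d⁶ ion is t₂g⁶e_g⁰, giving 0 unpaired electrons.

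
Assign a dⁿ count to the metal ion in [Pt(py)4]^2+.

Pyridine is neutral; balancing the +2 overall charge requires Pt(II).
Pt sits in group 10, so the d-electron count is 10 − 2 = 8.

d⁸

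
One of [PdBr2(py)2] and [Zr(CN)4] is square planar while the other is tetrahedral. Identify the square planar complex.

[PdBr2(py)2]

For [PdBr2(py)2]: Summing ligand charges against the 0 overall charge gives an oxidation state of +2 for palladium. Pd sits in group 10, so the d-electron count is 10 − 2 = 8. A 4d d⁸ ion has a large crystal-field splitting; square planar leaves the high-energy d_{x²−y²} orbital empty and maximises CFSE. → square planar.
For [Zr(CN)4]: Ligand charges: each cyanide is −1. With an overall charge of 0 the zirconium centre must be in the +4 oxidation state. Zirconium is a group-4 element; Zr(IV) is therefore d⁰. A d⁰ ion has no crystal-field stabilisation preference between square planar and tetrahedral, so four ligands adopt the sterically favoured tetrahedral geometry. → tetrahedral.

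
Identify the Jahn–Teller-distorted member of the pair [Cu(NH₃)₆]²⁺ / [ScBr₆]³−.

[Cu(NH₃)₆]²⁺: Summing ligand charges against the +2 overall charge gives an oxidation state of +2 for copper. Copper is a group-11 element; Cu(II) is therefore d⁹. The t₂g⁶e_g³ configuration has an unevenly filled e_g set; the Jahn–Teller theorem predicts a tetragonal distortion (typically axial elongation) to lift the degeneracy.
[ScBr₆]³−: Summing ligand charges against the −3 overall charge gives an oxidation state of +3 for scandium. Sc sits in group 3, so the d-electron count is 3 − 3 = 0. The d⁰ configuration leaves the e_g set evenly filled (or empty) — no strong Jahn–Teller driving force.

[Cu(NH₃)₆]²⁺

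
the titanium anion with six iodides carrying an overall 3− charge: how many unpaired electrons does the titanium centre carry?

1

Summing ligand charges against the −3 overall charge gives an oxidation state of +3 for titanium.
Group 4 minus oxidation state 3 gives a d¹ configuration.
In an octahedral field the d¹ configuration is t₂g¹e_g⁰ (only one arrangement possible), giving 1 unpaired electron.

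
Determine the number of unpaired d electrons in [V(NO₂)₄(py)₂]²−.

3

Each nitro (N-bound nitrite) is −1; pyridine is neutral; balancing the −2 overall charge requires V(II).
Group 5 minus oxidation state 2 gives a d³ configuration.
In an octahedral field the d³ configuration is t₂g³e_g⁰ (only one arrangement possible), giving 3 unpaired electrons.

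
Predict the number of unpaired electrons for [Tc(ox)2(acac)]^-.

Each oxalate is −2; each acetylacetonate is −1; balancing the −1 overall charge requires Tc(IV).
Tc sits in group 7, so the d-electron count is 7 − 4 = 3.
Counting donor atoms: 2×oxalate (bidentate) → 4 donors; 1×acetylacetonate (bidentate) → 2 donors. Coordination number = 6.
In an octahedral field the d³ configuration is t₂g³e_g⁰ (only one arrangement possible), giving 3 unpaired electrons.

3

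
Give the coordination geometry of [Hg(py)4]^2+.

Summing ligand charges against the +2 overall charge gives an oxidation state of +2 for mercury.
Mercury is a group-12 element; Hg(II) is therefore d¹⁰.
Coordination number: 4.
A d¹⁰ ion has no crystal-field stabilisation preference between square planar and tetrahedral, so four ligands adopt the sterically favoured tetrahedral geometry.

tetrahedral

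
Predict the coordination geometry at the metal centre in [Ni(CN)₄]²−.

Summing ligand charges against the −2 overall charge gives an oxidation state of +2 for nickel.
Nickel is a group-10 element; Ni(II) is therefore d⁸.
Coordination number: 4.
Cyanide is a strong-field ligand (high in the spectrochemical series).
A 3d d⁸ ion with strong-field ligands gains enough CFSE to favour square planar over tetrahedral.

square planar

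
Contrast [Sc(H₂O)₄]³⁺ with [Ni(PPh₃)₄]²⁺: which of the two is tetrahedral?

[Sc(H₂O)₄]³⁺

For [Sc(H₂O)₄]³⁺: Summing ligand charges against the +3 overall charge gives an oxidation state of +3 for scandium. Scandium is a group-3 element; Sc(III) is therefore d⁰. A d⁰ ion has no crystal-field stabilisation preference between square planar and tetrahedral, so four ligands adopt the sterically favoured tetrahedral geometry. → tetrahedral.
For [Ni(PPh₃)₄]²⁺: Triphenylphosphine is neutral; balancing the +2 overall charge requires Ni(II). Ni sits in group 10, so the d-electron count is 10 − 2 = 8. Triphenylphosphine is a strong-field ligand (high in the spectrochemical series). A 3d d⁸ ion with strong-field ligands gains enough CFSE to favour square planar over tetrahedral. → square planar.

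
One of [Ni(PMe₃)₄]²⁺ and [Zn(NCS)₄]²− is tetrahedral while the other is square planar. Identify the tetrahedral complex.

[Zn(NCS)₄]²−

For [Ni(PMe₃)₄]²⁺: Trimethylphosphine is neutral; balancing the +2 overall charge requires Ni(II). Nickel is a group-10 element; Ni(II) is therefore d⁸. Trimethylphosphine is a strong-field ligand (high in the spectrochemical series). A 3d d⁸ ion with strong-field ligands gains enough CFSE to favour square planar over tetrahedral. → square planar.
For [Zn(NCS)₄]²−: Each isothiocyanate is −1; balancing the −2 overall charge requires Zn(II). Zn sits in group 12, so the d-electron count is 12 − 2 = 10. A d¹⁰ ion has no crystal-field stabilisation preference between square planar and tetrahedral, so four ligands adopt the sterically favoured tetrahedral geometry. → tetrahedral.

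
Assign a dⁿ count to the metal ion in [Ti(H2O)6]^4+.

d0

Water is neutral; balancing the +4 overall charge requires Ti(IV).
Group 4 minus oxidation state 4 gives a d⁰ configuration.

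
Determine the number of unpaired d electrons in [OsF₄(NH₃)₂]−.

1 unpaired electron

Each fluoride is −1; ammonia is neutral; balancing the −1 overall charge requires Os(III).
Group 8 minus oxidation state 3 gives a d⁵ configuration.
The spin state decides the count: a 5d ion has a large Δₒ and is invariably low-spin.
An octahedral low-spin d⁵ ion is t₂g⁵e_g⁰, giving 1 unpaired electron.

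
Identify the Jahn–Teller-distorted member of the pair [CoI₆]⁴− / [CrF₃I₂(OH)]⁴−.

[CoI₆]⁴−: Ligand charges: each iodide is −1. With an overall charge of −4 the cobalt centre must be in the +2 oxidation state. Group 9 minus oxidation state 2 gives a d⁷ configuration. Iodide is a weak-field ligand for a first-row metal, so the complex is high-spin. The d⁷ configuration leaves the e_g set evenly filled (or empty) — no strong Jahn–Teller driving force.
[CrF₃I₂(OH)]⁴−: Each fluoride is −1; each iodide is −1; each hydroxide is −1; balancing the −4 overall charge requires Cr(II). Group 6 minus oxidation state 2 gives a d⁴ configuration. Fluoride, hydroxide, and iodide are weak-field ligands for a first-row metal, so the complex is high-spin. The t₂g³e_g¹ (high-spin) configuration has an unevenly filled e_g set; the Jahn–Teller theorem predicts a tetragonal distortion (typically axial elongation) to lift the degeneracy.

[CrF₃I₂(OH)]⁴−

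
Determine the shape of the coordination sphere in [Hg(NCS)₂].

Summing ligand charges against the 0 overall charge gives an oxidation state of +2 for mercury.
Group 12 minus oxidation state 2 gives a d¹⁰ configuration.
Coordination number: 2.
A d¹⁰ ion with only two ligands adopts a linear arrangement (sp hybridisation; no CFSE preference).

linear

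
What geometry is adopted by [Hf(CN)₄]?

tetrahedral

Summing ligand charges against the 0 overall charge gives an oxidation state of +4 for hafnium.
Hf sits in group 4, so the d-electron count is 4 − 4 = 0.
With 4 monodentate ligands the coordination number is 4.
A d⁰ ion has no crystal-field stabilisation preference between square planar and tetrahedral, so four ligands adopt the sterically favoured tetrahedral geometry.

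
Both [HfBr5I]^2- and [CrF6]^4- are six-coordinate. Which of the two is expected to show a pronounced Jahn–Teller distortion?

[HfBr5I]^2-: Summing ligand charges against the −2 overall charge gives an oxidation state of +4 for hafnium. Hf sits in group 4, so the d-electron count is 4 − 4 = 0. The d⁰ configuration leaves the e_g set evenly filled (or empty) — no strong Jahn–Teller driving force.
[CrF6]^4-: Summing ligand charges against the −4 overall charge gives an oxidation state of +2 for chromium. Group 6 minus oxidation state 2 gives a d⁴ configuration. Fluoride is a weak-field ligand for a first-row metal, so the complex is high-spin. The t₂g³e_g¹ (high-spin) configuration has an unevenly filled e_g set; the Jahn–Teller theorem predicts a tetragonal distortion (typically axial elongation) to lift the degeneracy.

[CrF6]^4-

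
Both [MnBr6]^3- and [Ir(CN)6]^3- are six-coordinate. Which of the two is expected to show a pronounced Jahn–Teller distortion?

[MnBr6]^3-: Summing ligand charges against the −3 overall charge gives an oxidation state of +3 for manganese. Manganese is a group-7 element; Mn(III) is therefore d⁴. Bromide is a weak-field ligand for a first-row metal, so the complex is high-spin. The t₂g³e_g¹ (high-spin) configuration has an unevenly filled e_g set; the Jahn–Teller theorem predicts a tetragonal distortion (typically axial elongation) to lift the degeneracy.
[Ir(CN)6]^3-: Ligand charges: each cyanide is −1. With an overall charge of −3 the iridium centre must be in the +3 oxidation state. Ir sits in group 9, so the d-electron count is 9 − 3 = 6. A 5d ion has a large Δₒ and is invariably low-spin. The d⁶ configuration leaves the e_g set evenly filled (or empty) — no strong Jahn–Teller driving force.

[MnBr6]^3-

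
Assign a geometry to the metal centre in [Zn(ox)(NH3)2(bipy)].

octahedral

Ligand charges: each oxalate is −2; ammonia is neutral; 2,2′-bipyridine is neutral. With an overall charge of 0 the zinc centre must be in the +2 oxidation state.
Group 12 minus oxidation state 2 gives a d¹⁰ configuration.
Counting donor atoms: 1×oxalate (bidentate) → 2 donors; 2×ammonia (monodentate) → 2 donors; 1×2,2′-bipyridine (bidentate) → 2 donors. Coordination number = 6.
Six donors around a single metal centre give an octahedral coordination sphere.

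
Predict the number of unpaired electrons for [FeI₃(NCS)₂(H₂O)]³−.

4

Ligand charges: each iodide is −1; each isothiocyanate is −1; water is neutral. With an overall charge of −3 the iron centre must be in the +2 oxidation state.
Iron is a group-8 element; Fe(II) is therefore d⁶.
The spin state decides the count: Iodide and isothiocyanate are weak-field ligands for a first-row metal, so the complex is high-spin.
An octahedral high-spin d⁶ ion is t₂g⁴e_g², giving 4 unpaired electrons.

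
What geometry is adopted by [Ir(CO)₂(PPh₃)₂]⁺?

square planar

Ligand charges: carbonyl is neutral; triphenylphosphine is neutral. With an overall charge of +1 the iridium centre must be in the +1 oxidation state.
Group 9 minus oxidation state 1 gives a d⁸ configuration.
Coordination number: 4.
A 5d d⁸ ion has a large crystal-field splitting; square planar leaves the high-energy d_{x²−y²} orbital empty and maximises CFSE.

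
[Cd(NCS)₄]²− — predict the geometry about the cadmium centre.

tetrahedral

Ligand charges: each isothiocyanate is −1. With an overall charge of −2 the cadmium centre must be in the +2 oxidation state.
Cadmium is a group-12 element; Cd(II) is therefore d¹⁰.
With 4 monodentate ligands the coordination number is 4.
A d¹⁰ ion has no crystal-field stabilisation preference between square planar and tetrahedral, so four ligands adopt the sterically favoured tetrahedral geometry.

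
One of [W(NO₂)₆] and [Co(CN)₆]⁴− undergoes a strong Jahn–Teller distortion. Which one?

[W(NO₂)₆]: Each nitro (N-bound nitrite) is −1; balancing the 0 overall charge requires W(VI). Tungsten is a group-6 element; W(VI) is therefore d⁰. The d⁰ configuration leaves the e_g set evenly filled (or empty) — no strong Jahn–Teller driving force.
[Co(CN)₆]⁴−: Summing ligand charges against the −4 overall charge gives an oxidation state of +2 for cobalt. Group 9 minus oxidation state 2 gives a d⁷ configuration. Cyanide is a strong-field ligand (high in the spectrochemical series) for a first-row metal, so the complex is low-spin. The t₂g⁶e_g¹ (low-spin) configuration has an unevenly filled e_g set; the Jahn–Teller theorem predicts a tetragonal distortion (typically axial elongation) to lift the degeneracy.

[Co(CN)₆]⁴−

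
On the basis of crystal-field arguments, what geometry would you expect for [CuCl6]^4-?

octahedral

Each chloride is −1; balancing the −4 overall charge requires Cu(II).
Group 11 minus oxidation state 2 gives a d⁹ configuration.
With 6 monodentate ligands the coordination number is 6.
Six donors around a single metal centre give an octahedral coordination sphere.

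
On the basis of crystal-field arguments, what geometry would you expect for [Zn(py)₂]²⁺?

linear

Summing ligand charges against the +2 overall charge gives an oxidation state of +2 for zinc.
Zn sits in group 12, so the d-electron count is 12 − 2 = 10.
Coordination number: 2.
A d¹⁰ ion with only two ligands adopts a linear arrangement (sp hybridisation; no CFSE preference).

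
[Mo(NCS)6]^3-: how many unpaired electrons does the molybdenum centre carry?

Ligand charges: each isothiocyanate is −1. With an overall charge of −3 the molybdenum centre must be in the +3 oxidation state.
Mo sits in group 6, so the d-electron count is 6 − 3 = 3.
In an octahedral field the d³ configuration is t₂g³e_g⁰ (only one arrangement possible), giving 3 unpaired electrons.

3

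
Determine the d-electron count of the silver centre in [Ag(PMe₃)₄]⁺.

Ligand charges: trimethylphosphine is neutral. With an overall charge of +1 the silver centre must be in the +1 oxidation state.
Group 11 minus oxidation state 1 gives a d¹⁰ configuration.

d¹⁰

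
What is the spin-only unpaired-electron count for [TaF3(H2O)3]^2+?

Ligand charges: each fluoride is −1; water is neutral. With an overall charge of +2 the tantalum centre must be in the +5 oxidation state.
Group 5 minus oxidation state 5 gives a d⁰ configuration.
In an octahedral field the d⁰ configuration is t₂g⁰e_g⁰, giving 0 unpaired electrons.

0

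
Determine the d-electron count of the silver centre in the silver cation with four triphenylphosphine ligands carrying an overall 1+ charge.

Ligand charges: triphenylphosphine is neutral. With an overall charge of +1 the silver centre must be in the +1 oxidation state.
Ag sits in group 11, so the d-electron count is 11 − 1 = 10.

d¹⁰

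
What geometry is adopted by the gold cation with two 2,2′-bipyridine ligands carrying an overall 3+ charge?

Summing ligand charges against the +3 overall charge gives an oxidation state of +3 for gold.
Au sits in group 11, so the d-electron count is 11 − 3 = 8.
Counting donor atoms: 2×2,2′-bipyridine (bidentate) → 4 donors. Coordination number = 4.
A 5d d⁸ ion has a large crystal-field splitting; square planar leaves the high-energy d_{x²−y²} orbital empty and maximises CFSE.

square planar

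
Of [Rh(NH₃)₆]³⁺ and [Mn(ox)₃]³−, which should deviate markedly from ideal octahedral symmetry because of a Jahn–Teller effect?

[Mn(ox)₃]³−

[Rh(NH₃)₆]³⁺: Ammonia is neutral; balancing the +3 overall charge requires Rh(III). Rhodium is a group-9 element; Rh(III) is therefore d⁶. A 4d ion has a large Δₒ and is invariably low-spin. The d⁶ configuration leaves the e_g set evenly filled (or empty) — no strong Jahn–Teller driving force.
[Mn(ox)₃]³−: Each oxalate is −2; balancing the −3 overall charge requires Mn(III). Mn sits in group 7, so the d-electron count is 7 − 3 = 4. Oxalate is a weak-field ligand for a first-row metal, so the complex is high-spin. The t₂g³e_g¹ (high-spin) configuration has an unevenly filled e_g set; the Jahn–Teller theorem predicts a tetragonal distortion (typically axial elongation) to lift the degeneracy.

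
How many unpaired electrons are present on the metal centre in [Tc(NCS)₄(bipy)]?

3

Summing ligand charges against the 0 overall charge gives an oxidation state of +4 for technetium.
Technetium is a group-7 element; Tc(IV) is therefore d³.
Counting donor atoms: 4×isothiocyanate (monodentate) → 4 donors; 1×2,2′-bipyridine (bidentate) → 2 donors. Coordination number = 6.
In an octahedral field the d³ configuration is t₂g³e_g⁰ (only one arrangement possible), giving 3 unpaired electrons.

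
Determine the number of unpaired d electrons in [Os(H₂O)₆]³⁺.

Ligand charges: water is neutral. With an overall charge of +3 the osmium centre must be in the +3 oxidation state.
Os sits in group 8, so the d-electron count is 8 − 3 = 5.
The spin state decides the count: a 5d ion has a large Δₒ and is invariably low-spin.
An octahedral low-spin d⁵ ion is t₂g⁵e_g⁰, giving 1 unpaired electron.

1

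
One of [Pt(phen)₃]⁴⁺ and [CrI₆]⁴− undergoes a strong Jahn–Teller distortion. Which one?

[Pt(phen)₃]⁴⁺: Ligand charges: 1,10-phenanthroline is neutral. With an overall charge of +4 the platinum centre must be in the +4 oxidation state. Platinum is a group-10 element; Pt(IV) is therefore d⁶. A 5d ion has a large Δₒ and is invariably low-spin. The d⁶ configuration leaves the e_g set evenly filled (or empty) — no strong Jahn–Teller driving force.
[CrI₆]⁴−: Ligand charges: each iodide is −1. With an overall charge of −4 the chromium centre must be in the +2 oxidation state. Cr sits in group 6, so the d-electron count is 6 − 2 = 4. Iodide is a weak-field ligand for a first-row metal, so the complex is high-spin. The t₂g³e_g¹ (high-spin) configuration has an unevenly filled e_g set; the Jahn–Teller theorem predicts a tetragonal distortion (typically axial elongation) to lift the degeneracy.

[CrI₆]⁴−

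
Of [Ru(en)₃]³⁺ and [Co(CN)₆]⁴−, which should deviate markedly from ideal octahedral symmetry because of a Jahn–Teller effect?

[Co(CN)₆]⁴−

[Ru(en)₃]³⁺: Ligand charges: ethylenediamine is neutral. With an overall charge of +3 the ruthenium centre must be in the +3 oxidation state. Ruthenium is a group-8 element; Ru(III) is therefore d⁵. A 4d ion has a large Δₒ and is invariably low-spin. The d⁵ configuration leaves the e_g set evenly filled (or empty) — no strong Jahn–Teller driving force.
[Co(CN)₆]⁴−: Ligand charges: each cyanide is −1. With an overall charge of −4 the cobalt centre must be in the +2 oxidation state. Group 9 minus oxidation state 2 gives a d⁷ configuration. Cyanide is a strong-field ligand (high in the spectrochemical series) for a first-row metal, so the complex is low-spin. The t₂g⁶e_g¹ (low-spin) configuration has an unevenly filled e_g set; the Jahn–Teller theorem predicts a tetragonal distortion (typically axial elongation) to lift the degeneracy.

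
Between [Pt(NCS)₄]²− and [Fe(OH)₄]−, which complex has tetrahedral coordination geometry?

[Fe(OH)₄]−

For [Pt(NCS)₄]²−: Summing ligand charges against the −2 overall charge gives an oxidation state of +2 for platinum. Platinum is a group-10 element; Pt(II) is therefore d⁸. A 5d d⁸ ion has a large crystal-field splitting; square planar leaves the high-energy d_{x²−y²} orbital empty and maximises CFSE. → square planar.
For [Fe(OH)₄]−: Ligand charges: each hydroxide is −1. With an overall charge of −1 the iron centre must be in the +3 oxidation state. Fe sits in group 8, so the d-electron count is 8 − 3 = 5. A high-spin d⁵ ion has zero CFSE in either geometry, so four ligands adopt the sterically favoured tetrahedral geometry. → tetrahedral.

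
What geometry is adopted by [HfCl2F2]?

Ligand charges: each chloride is −1; each fluoride is −1. With an overall charge of 0 the hafnium centre must be in the +4 oxidation state.
Group 4 minus oxidation state 4 gives a d⁰ configuration.
With 4 monodentate ligands the coordination number is 4.
A d⁰ ion has no crystal-field stabilisation preference between square planar and tetrahedral, so four ligands adopt the sterically favoured tetrahedral geometry.

tetrahedral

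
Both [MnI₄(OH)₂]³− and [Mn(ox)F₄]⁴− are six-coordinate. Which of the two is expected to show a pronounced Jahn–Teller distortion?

[MnI₄(OH)₂]³−

[MnI₄(OH)₂]³−: Ligand charges: each iodide is −1; each hydroxide is −1. With an overall charge of −3 the manganese centre must be in the +3 oxidation state. Group 7 minus oxidation state 3 gives a d⁴ configuration. Hydroxide and iodide are weak-field ligands for a first-row metal, so the complex is high-spin. The t₂g³e_g¹ (high-spin) configuration has an unevenly filled e_g set; the Jahn–Teller theorem predicts a tetragonal distortion (typically axial elongation) to lift the degeneracy.
[Mn(ox)F₄]⁴−: Summing ligand charges against the −4 overall charge gives an oxidation state of +2 for manganese. Mn sits in group 7, so the d-electron count is 7 − 2 = 5. Fluoride and oxalate are weak-field ligands for a first-row metal, so the complex is high-spin. The d⁵ configuration leaves the e_g set evenly filled (or empty) — no strong Jahn–Teller driving force.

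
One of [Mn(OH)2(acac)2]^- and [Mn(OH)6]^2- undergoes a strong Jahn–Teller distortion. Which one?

[Mn(OH)2(acac)2]^-

[Mn(OH)2(acac)2]^-: Each hydroxide is −1; each acetylacetonate is −1; balancing the −1 overall charge requires Mn(III). Group 7 minus oxidation state 3 gives a d⁴ configuration. Acetylacetonate and hydroxide are weak-field ligands for a first-row metal, so the complex is high-spin. The t₂g³e_g¹ (high-spin) configuration has an unevenly filled e_g set; the Jahn–Teller theorem predicts a tetragonal distortion (typically axial elongation) to lift the degeneracy.
[Mn(OH)6]^2-: Ligand charges: each hydroxide is −1. With an overall charge of −2 the manganese centre must be in the +4 oxidation state. Group 7 minus oxidation state 4 gives a d³ configuration. The d³ configuration leaves the e_g set evenly filled (or empty) — no strong Jahn–Teller driving force.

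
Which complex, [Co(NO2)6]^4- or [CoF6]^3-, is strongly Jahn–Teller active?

[Co(NO2)6]^4-

[Co(NO2)6]^4-: Each nitro (N-bound nitrite) is −1; balancing the −4 overall charge requires Co(II). Group 9 minus oxidation state 2 gives a d⁷ configuration. Nitro (N-bound nitrite) is a strong-field ligand (high in the spectrochemical series) for a first-row metal, so the complex is low-spin. The t₂g⁶e_g¹ (low-spin) configuration has an unevenly filled e_g set; the Jahn–Teller theorem predicts a tetragonal distortion (typically axial elongation) to lift the degeneracy.
[CoF6]^3-: Summing ligand charges against the −3 overall charge gives an oxidation state of +3 for cobalt. Co sits in group 9, so the d-electron count is 9 − 3 = 6. Fluoride is the one ligand weak enough to leave Co(III) high-spin — [CoF₆]³⁻ is the classic exception. The d⁶ configuration leaves the e_g set evenly filled (or empty) — no strong Jahn–Teller driving force.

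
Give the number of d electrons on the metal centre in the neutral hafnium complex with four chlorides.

d0

Ligand charges: each chloride is −1. With an overall charge of 0 the hafnium centre must be in the +4 oxidation state.
Hafnium is a group-4 element; Hf(IV) is therefore d⁰.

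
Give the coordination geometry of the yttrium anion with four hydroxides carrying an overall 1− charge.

Summing ligand charges against the −1 overall charge gives an oxidation state of +3 for yttrium.
Yttrium is a group-3 element; Y(III) is therefore d⁰.
With 4 monodentate ligands the coordination number is 4.
A d⁰ ion has no crystal-field stabilisation preference between square planar and tetrahedral, so four ligands adopt the sterically favoured tetrahedral geometry.

tetrahedral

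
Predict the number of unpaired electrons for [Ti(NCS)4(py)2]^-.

1 unpaired electron

Each isothiocyanate is −1; pyridine is neutral; balancing the −1 overall charge requires Ti(III).
Ti sits in group 4, so the d-electron count is 4 − 3 = 1.
In an octahedral field the d¹ configuration is t₂g¹e_g⁰ (only one arrangement possible), giving 1 unpaired electron.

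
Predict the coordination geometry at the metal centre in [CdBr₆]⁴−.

Summing ligand charges against the −4 overall charge gives an oxidation state of +2 for cadmium.
Group 12 minus oxidation state 2 gives a d¹⁰ configuration.
Coordination number: 6.
Six donors around a single metal centre give an octahedral coordination sphere.

octahedral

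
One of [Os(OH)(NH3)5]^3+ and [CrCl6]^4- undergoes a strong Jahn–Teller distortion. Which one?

[Os(OH)(NH3)5]^3+: Each hydroxide is −1; ammonia is neutral; balancing the +3 overall charge requires Os(IV). Os sits in group 8, so the d-electron count is 8 − 4 = 4. A 5d ion has a large Δₒ and is invariably low-spin. The d⁴ configuration leaves the e_g set evenly filled (or empty) — no strong Jahn–Teller driving force.
[CrCl6]^4-: Each chloride is −1; balancing the −4 overall charge requires Cr(II). Chromium is a group-6 element; Cr(II) is therefore d⁴. Chloride is a weak-field ligand for a first-row metal, so the complex is high-spin. The t₂g³e_g¹ (high-spin) configuration has an unevenly filled e_g set; the Jahn–Teller theorem predicts a tetragonal distortion (typically axial elongation) to lift the degeneracy.

[CrCl6]^4-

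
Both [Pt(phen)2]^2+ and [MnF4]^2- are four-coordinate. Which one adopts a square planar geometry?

For [Pt(phen)2]^2+: Ligand charges: 1,10-phenanthroline is neutral. With an overall charge of +2 the platinum centre must be in the +2 oxidation state. Platinum is a group-10 element; Pt(II) is therefore d⁸. A 5d d⁸ ion has a large crystal-field splitting; square planar leaves the high-energy d_{x²−y²} orbital empty and maximises CFSE. → square planar.
For [MnF4]^2-: Each fluoride is −1; balancing the −2 overall charge requires Mn(II). Group 7 minus oxidation state 2 gives a d⁵ configuration. A high-spin d⁵ ion has zero CFSE in either geometry, so four ligands adopt the sterically favoured tetrahedral geometry. → tetrahedral.

[Pt(phen)2]^2+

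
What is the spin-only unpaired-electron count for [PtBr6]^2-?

Summing ligand charges against the −2 overall charge gives an oxidation state of +4 for platinum.
Group 10 minus oxidation state 4 gives a d⁶ configuration.
The spin state decides the count: a 5d ion has a large Δₒ and is invariably low-spin.
An octahedral low-spin d⁶ ion is t₂g⁶e_g⁰, giving 0 unpaired electrons.

0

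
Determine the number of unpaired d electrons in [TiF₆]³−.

Ligand charges: each fluoride is −1. With an overall charge of −3 the titanium centre must be in the +3 oxidation state.
Group 4 minus oxidation state 3 gives a d¹ configuration.
In an octahedral field the d¹ configuration is t₂g¹e_g⁰ (only one arrangement possible), giving 1 unpaired electron.

1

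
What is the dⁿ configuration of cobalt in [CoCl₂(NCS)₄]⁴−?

Each chloride is −1; each isothiocyanate is −1; balancing the −4 overall charge requires Co(II).
Co sits in group 9, so the d-electron count is 9 − 2 = 7.

d⁷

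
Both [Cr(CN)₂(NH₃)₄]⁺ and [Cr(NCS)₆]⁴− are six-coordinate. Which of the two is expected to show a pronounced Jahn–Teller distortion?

[Cr(CN)₂(NH₃)₄]⁺: Summing ligand charges against the +1 overall charge gives an oxidation state of +3 for chromium. Cr sits in group 6, so the d-electron count is 6 − 3 = 3. The d³ configuration leaves the e_g set evenly filled (or empty) — no strong Jahn–Teller driving force.
[Cr(NCS)₆]⁴−: Summing ligand charges against the −4 overall charge gives an oxidation state of +2 for chromium. Group 6 minus oxidation state 2 gives a d⁴ configuration. Isothiocyanate is a weak-field ligand for a first-row metal, so the complex is high-spin. The t₂g³e_g¹ (high-spin) configuration has an unevenly filled e_g set; the Jahn–Teller theorem predicts a tetragonal distortion (typically axial elongation) to lift the degeneracy.

[Cr(NCS)₆]⁴−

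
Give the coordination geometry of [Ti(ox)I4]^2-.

octahedral

Ligand charges: each oxalate is −2; each iodide is −1. With an overall charge of −2 the titanium centre must be in the +4 oxidation state.
Group 4 minus oxidation state 4 gives a d⁰ configuration.
Counting donor atoms: 1×oxalate (bidentate) → 2 donors; 4×iodide (monodentate) → 4 donors. Coordination number = 6.
Six donors around a single metal centre give an octahedral coordination sphere.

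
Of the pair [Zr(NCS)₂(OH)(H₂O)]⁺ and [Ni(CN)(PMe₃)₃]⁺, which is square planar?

For [Zr(NCS)₂(OH)(H₂O)]⁺: Each isothiocyanate is −1; each hydroxide is −1; water is neutral; balancing the +1 overall charge requires Zr(IV). Zirconium is a group-4 element; Zr(IV) is therefore d⁰. A d⁰ ion has no crystal-field stabilisation preference between square planar and tetrahedral, so four ligands adopt the sterically favoured tetrahedral geometry. → tetrahedral.
For [Ni(CN)(PMe₃)₃]⁺: Each cyanide is −1; trimethylphosphine is neutral; balancing the +1 overall charge requires Ni(II). Group 10 minus oxidation state 2 gives a d⁸ configuration. Cyanide and trimethylphosphine are strong-field ligands (high in the spectrochemical series). A 3d d⁸ ion with strong-field ligands gains enough CFSE to favour square planar over tetrahedral. → square planar.

[Ni(CN)(PMe₃)₃]⁺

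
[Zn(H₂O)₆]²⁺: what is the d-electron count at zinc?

d¹⁰

Water is neutral; balancing the +2 overall charge requires Zn(II).
Group 12 minus oxidation state 2 gives a d¹⁰ configuration.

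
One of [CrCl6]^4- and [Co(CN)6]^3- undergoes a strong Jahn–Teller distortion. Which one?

[CrCl6]^4-: Summing ligand charges against the −4 overall charge gives an oxidation state of +2 for chromium. Group 6 minus oxidation state 2 gives a d⁴ configuration. Chloride is a weak-field ligand for a first-row metal, so the complex is high-spin. The t₂g³e_g¹ (high-spin) configuration has an unevenly filled e_g set; the Jahn–Teller theorem predicts a tetragonal distortion (typically axial elongation) to lift the degeneracy.
[Co(CN)6]^3-: Each cyanide is −1; balancing the −3 overall charge requires Co(III). Cobalt is a group-9 element; Co(III) is therefore d⁶. Co(III) has an exceptionally large octahedral splitting and is low-spin with essentially every ligand except fluoride. The d⁶ configuration leaves the e_g set evenly filled (or empty) — no strong Jahn–Teller driving force.

[CrCl6]^4-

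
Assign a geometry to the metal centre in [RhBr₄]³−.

square planar

Ligand charges: each bromide is −1. With an overall charge of −3 the rhodium centre must be in the +1 oxidation state.
Group 9 minus oxidation state 1 gives a d⁸ configuration.
Coordination number: 4.
A 4d d⁸ ion has a large crystal-field splitting; square planar leaves the high-energy d_{x²−y²} orbital empty and maximises CFSE.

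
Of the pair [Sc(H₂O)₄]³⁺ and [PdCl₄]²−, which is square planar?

For [Sc(H₂O)₄]³⁺: Summing ligand charges against the +3 overall charge gives an oxidation state of +3 for scandium. Sc sits in group 3, so the d-electron count is 3 − 3 = 0. A d⁰ ion has no crystal-field stabilisation preference between square planar and tetrahedral, so four ligands adopt the sterically favoured tetrahedral geometry. → tetrahedral.
For [PdCl₄]²−: Ligand charges: each chloride is −1. With an overall charge of −2 the palladium centre must be in the +2 oxidation state. Pd sits in group 10, so the d-electron count is 10 − 2 = 8. A 4d d⁸ ion has a large crystal-field splitting; square planar leaves the high-energy d_{x²−y²} orbital empty and maximises CFSE. → square planar.

[PdCl₄]²−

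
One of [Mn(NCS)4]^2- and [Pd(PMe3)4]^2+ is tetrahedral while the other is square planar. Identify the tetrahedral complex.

[Mn(NCS)4]^2-

For [Mn(NCS)4]^2-: Summing ligand charges against the −2 overall charge gives an oxidation state of +2 for manganese. Mn sits in group 7, so the d-electron count is 7 − 2 = 5. A high-spin d⁵ ion has zero CFSE in either geometry, so four ligands adopt the sterically favoured tetrahedral geometry. → tetrahedral.
For [Pd(PMe3)4]^2+: Ligand charges: trimethylphosphine is neutral. With an overall charge of +2 the palladium centre must be in the +2 oxidation state. Pd sits in group 10, so the d-electron count is 10 − 2 = 8. A 4d d⁸ ion has a large crystal-field splitting; square planar leaves the high-energy d_{x²−y²} orbital empty and maximises CFSE. → square planar.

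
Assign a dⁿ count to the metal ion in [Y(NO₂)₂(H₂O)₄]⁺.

d⁰

Each nitro (N-bound nitrite) is −1; water is neutral; balancing the +1 overall charge requires Y(III).
Group 3 minus oxidation state 3 gives a d⁰ configuration.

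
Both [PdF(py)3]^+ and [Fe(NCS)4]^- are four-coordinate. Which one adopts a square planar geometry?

For [PdF(py)3]^+: Ligand charges: each fluoride is −1; pyridine is neutral. With an overall charge of +1 the palladium centre must be in the +2 oxidation state. Group 10 minus oxidation state 2 gives a d⁸ configuration. A 4d d⁸ ion has a large crystal-field splitting; square planar leaves the high-energy d_{x²−y²} orbital empty and maximises CFSE. → square planar.
For [Fe(NCS)4]^-: Summing ligand charges against the −1 overall charge gives an oxidation state of +3 for iron. Fe sits in group 8, so the d-electron count is 8 − 3 = 5. A high-spin d⁵ ion has zero CFSE in either geometry, so four ligands adopt the sterically favoured tetrahedral geometry. → tetrahedral.

[PdF(py)3]^+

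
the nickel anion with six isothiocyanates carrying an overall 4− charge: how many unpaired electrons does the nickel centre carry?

Each isothiocyanate is −1; balancing the −4 overall charge requires Ni(II).
Ni sits in group 10, so the d-electron count is 10 − 2 = 8.
In an octahedral field the d⁸ configuration is t₂g⁶e_g² (only one arrangement possible), giving 2 unpaired electrons.

2 unpaired electrons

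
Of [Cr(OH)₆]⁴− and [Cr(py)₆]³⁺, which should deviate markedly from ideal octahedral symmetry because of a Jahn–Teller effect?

[Cr(OH)₆]⁴−

[Cr(OH)₆]⁴−: Summing ligand charges against the −4 overall charge gives an oxidation state of +2 for chromium. Chromium is a group-6 element; Cr(II) is therefore d⁴. Hydroxide is a weak-field ligand for a first-row metal, so the complex is high-spin. The t₂g³e_g¹ (high-spin) configuration has an unevenly filled e_g set; the Jahn–Teller theorem predicts a tetragonal distortion (typically axial elongation) to lift the degeneracy.
[Cr(py)₆]³⁺: Summing ligand charges against the +3 overall charge gives an oxidation state of +3 for chromium. Chromium is a group-6 element; Cr(III) is therefore d³. The d³ configuration leaves the e_g set evenly filled (or empty) — no strong Jahn–Teller driving force.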